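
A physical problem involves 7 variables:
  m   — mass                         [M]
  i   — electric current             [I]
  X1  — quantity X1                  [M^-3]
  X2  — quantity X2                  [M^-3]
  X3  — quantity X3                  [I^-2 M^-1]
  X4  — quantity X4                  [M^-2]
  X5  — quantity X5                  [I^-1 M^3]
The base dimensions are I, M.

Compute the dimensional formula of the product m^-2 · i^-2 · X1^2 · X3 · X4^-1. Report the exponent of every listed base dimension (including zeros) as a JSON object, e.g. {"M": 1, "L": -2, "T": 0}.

{"I": -4, "M": -7}

Exponent matrix [I,M] × [m,i,X1,X2,X3,X4,X5]:
  I: [ 0  1  0  0 -2  0 -1]
  M: [ 1  0 -3 -3 -1 -2  3]
  [I]: (-2)·0+(-2)·1+(2)·0+(1)·-2+(-1)·0 = -4
  [M]: (-2)·1+(-2)·0+(2)·-3+(1)·-1+(-1)·-2 = -7
⇒ I^-4 M^-7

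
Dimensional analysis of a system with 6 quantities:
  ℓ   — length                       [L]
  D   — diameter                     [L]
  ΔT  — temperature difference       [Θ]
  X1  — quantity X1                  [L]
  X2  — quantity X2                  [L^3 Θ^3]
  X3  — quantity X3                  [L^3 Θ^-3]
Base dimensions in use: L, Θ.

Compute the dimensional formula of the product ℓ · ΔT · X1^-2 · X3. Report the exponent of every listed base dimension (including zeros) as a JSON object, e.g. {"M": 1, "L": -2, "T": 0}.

Exponent matrix [L,Θ] × [ℓ,D,ΔT,X1,X2,X3]:
  L: [ 1  1  0  1  3  3]
  Θ: [ 0  0  1  0  3 -3]
  [L]: (1)·1+(1)·0+(-2)·1+(1)·3 = 2
  [Θ]: (1)·0+(1)·1+(-2)·0+(1)·-3 = -2
⇒ L^2 Θ^-2

{"L": 2, "Θ": -2}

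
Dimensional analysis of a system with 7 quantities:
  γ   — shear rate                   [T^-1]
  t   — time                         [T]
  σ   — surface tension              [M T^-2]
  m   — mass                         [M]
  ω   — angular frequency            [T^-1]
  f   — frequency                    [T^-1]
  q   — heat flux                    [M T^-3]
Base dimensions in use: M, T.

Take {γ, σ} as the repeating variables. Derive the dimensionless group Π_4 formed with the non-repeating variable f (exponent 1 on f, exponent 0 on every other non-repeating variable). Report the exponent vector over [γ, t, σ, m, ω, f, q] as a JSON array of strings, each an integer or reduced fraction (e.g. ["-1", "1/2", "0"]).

["-1", "0", "0", "0", "0", "1", "0"]

Write exponents as rows M,T / cols γ,t,σ,m,ω,f,q:
  M: [ 0  0  1  1  0  0  1]
  T: [-1  1 -2  0 -1 -1 -3]
RREF → pivots at {γ,σ} ⇒ r = 2
Repeat: γ,σ; free: t,m,ω,f,q
RREF:
  r0: [   1   -1    0   -2    1    1    1]
  r1: [   0    0    1    1    0    0    1]
Fix exponent of f at 1, t at 0, m at 0, ω at 0, q at 0; solve each RREF row for its pivot's exponent:
  r0: exp(γ) + (1)·1 = 0 ⇒ exp(γ) = -1
  r1: exp(σ) + (0)·1 = 0 ⇒ exp(σ) = 0
Π_4 = γ^-1 · f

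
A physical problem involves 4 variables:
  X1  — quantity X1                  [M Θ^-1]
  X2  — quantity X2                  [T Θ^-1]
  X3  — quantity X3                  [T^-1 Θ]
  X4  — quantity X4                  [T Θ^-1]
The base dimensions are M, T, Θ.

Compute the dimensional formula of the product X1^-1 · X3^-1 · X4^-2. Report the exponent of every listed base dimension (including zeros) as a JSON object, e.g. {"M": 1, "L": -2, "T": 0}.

{"M": -1, "T": -1, "Θ": 2}

Exponent matrix [M,T,Θ] × [X1,X2,X3,X4]:
  M: [ 1  0  0  0]
  T: [ 0  1 -1  1]
  Θ: [-1 -1  1 -1]
  [M]: (-1)·1+(-1)·0+(-2)·0 = -1
  [T]: (-1)·0+(-1)·-1+(-2)·1 = -1
  [Θ]: (-1)·-1+(-1)·1+(-2)·-1 = 2
⇒ M^-1 T^-1 Θ^2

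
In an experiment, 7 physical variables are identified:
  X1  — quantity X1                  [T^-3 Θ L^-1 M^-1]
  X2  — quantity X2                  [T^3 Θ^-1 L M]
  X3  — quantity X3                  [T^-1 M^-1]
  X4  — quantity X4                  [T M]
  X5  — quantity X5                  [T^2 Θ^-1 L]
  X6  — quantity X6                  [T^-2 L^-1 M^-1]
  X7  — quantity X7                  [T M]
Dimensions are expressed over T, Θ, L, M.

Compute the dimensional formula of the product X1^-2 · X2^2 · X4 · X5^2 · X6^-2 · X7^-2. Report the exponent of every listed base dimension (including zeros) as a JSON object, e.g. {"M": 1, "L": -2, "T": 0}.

{"T": 19, "Θ": -6, "L": 8, "M": 5}

Write exponents as rows T,Θ,L,M / cols X1,X2,X3,X4,X5,X6,X7:
  T: [-3  3 -1  1  2 -2  1]
  Θ: [ 1 -1  0  0 -1  0  0]
  L: [-1  1  0  0  1 -1  0]
  M: [-1  1 -1  1  0 -1  1]
  [T]: (-2)·-3+(2)·3+(1)·1+(2)·2+(-2)·-2+(-2)·1 = 19
  [Θ]: (-2)·1+(2)·-1+(1)·0+(2)·-1+(-2)·0+(-2)·0 = -6
  [L]: (-2)·-1+(2)·1+(1)·0+(2)·1+(-2)·-1+(-2)·0 = 8
  [M]: (-2)·-1+(2)·1+(1)·1+(2)·0+(-2)·-1+(-2)·1 = 5
⇒ T^19 Θ^-6 L^8 M^5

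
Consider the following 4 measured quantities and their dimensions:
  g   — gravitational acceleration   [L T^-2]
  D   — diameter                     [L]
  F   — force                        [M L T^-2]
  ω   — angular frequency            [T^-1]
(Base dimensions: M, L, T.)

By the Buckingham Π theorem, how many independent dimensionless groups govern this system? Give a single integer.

1

Dimensional matrix (M×L×T by g×D×F×ω):
  M: [ 0  0  1  0]
  L: [ 1  1  1  0]
  T: [-2  0 -2 -1]
Row reduction gives pivot columns g,D,F; rank = 3
Π count = n − r = 4 − 3 = 1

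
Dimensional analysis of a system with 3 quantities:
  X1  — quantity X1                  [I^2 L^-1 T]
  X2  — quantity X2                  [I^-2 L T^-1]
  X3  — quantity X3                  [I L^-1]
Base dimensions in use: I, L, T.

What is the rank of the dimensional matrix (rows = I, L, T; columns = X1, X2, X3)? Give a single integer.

2

Exponent matrix [I,L,T] × [X1,X2,X3]:
  I: [ 2 -2  1]
  L: [-1  1 -1]
  T: [ 1 -1  0]
RREF → pivots at {X1,X3} ⇒ r = 2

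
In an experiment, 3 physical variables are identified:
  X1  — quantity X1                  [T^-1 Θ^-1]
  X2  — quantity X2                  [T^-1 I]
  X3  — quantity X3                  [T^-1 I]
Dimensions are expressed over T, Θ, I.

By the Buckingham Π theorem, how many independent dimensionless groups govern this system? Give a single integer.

Exponent matrix [T,Θ,I] × [X1,X2,X3]:
  T: [-1 -1 -1]
  Θ: [-1  0  0]
  I: [ 0  1  1]
Row reduction gives pivot columns X1,X2; rank = 2
Π count = n − r = 3 − 2 = 1

1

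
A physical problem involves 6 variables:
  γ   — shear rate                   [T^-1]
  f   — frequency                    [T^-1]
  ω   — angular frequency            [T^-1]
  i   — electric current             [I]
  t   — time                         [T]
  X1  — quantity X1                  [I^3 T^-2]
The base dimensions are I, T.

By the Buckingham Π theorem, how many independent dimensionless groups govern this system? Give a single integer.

Dimensional matrix (I×T by γ×f×ω×i×t×X1):
  I: [ 0  0  0  1  0  3]
  T: [-1 -1 -1  0  1 -2]
RREF → pivots at {γ,i} ⇒ r = 2
6 vars − rank 2 = 4 Π groups

4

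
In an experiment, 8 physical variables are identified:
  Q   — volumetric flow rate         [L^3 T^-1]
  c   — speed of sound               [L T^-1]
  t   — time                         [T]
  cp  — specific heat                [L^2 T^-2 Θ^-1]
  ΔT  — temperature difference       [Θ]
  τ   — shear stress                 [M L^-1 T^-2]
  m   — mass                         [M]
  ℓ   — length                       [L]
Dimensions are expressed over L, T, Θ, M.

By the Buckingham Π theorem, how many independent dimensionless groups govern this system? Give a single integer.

4

Write exponents as rows L,T,Θ,M / cols Q,c,t,cp,ΔT,τ,m,ℓ:
  L: [ 3  1  0  2  0 -1  0  1]
  T: [-1 -1  1 -2  0 -2  0  0]
  Θ: [ 0  0  0 -1  1  0  0  0]
  M: [ 0  0  0  0  0  1  1  0]
Echelon form has 4 nonzero rows (pivots: Q,c,cp,τ)
8 vars − rank 4 = 4 Π groups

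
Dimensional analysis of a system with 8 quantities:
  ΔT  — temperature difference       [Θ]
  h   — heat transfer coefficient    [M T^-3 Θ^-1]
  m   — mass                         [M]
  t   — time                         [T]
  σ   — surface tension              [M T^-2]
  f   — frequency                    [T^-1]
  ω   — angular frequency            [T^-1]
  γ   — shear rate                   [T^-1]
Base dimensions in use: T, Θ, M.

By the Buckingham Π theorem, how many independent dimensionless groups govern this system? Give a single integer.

Write exponents as rows T,Θ,M / cols ΔT,h,m,t,σ,f,ω,γ:
  T: [ 0 -3  0  1 -2 -1 -1 -1]
  Θ: [ 1 -1  0  0  0  0  0  0]
  M: [ 0  1  1  0  1  0  0  0]
Row reduction gives pivot columns ΔT,h,m; rank = 3
8 vars − rank 3 = 5 Π groups

5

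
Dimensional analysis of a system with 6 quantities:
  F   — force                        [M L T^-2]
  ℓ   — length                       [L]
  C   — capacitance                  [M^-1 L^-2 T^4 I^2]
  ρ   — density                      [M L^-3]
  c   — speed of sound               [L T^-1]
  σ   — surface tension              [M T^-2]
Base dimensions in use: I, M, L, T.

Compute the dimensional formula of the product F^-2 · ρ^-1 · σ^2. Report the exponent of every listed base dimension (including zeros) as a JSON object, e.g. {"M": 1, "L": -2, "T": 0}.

Exponent matrix [I,M,L,T] × [F,ℓ,C,ρ,c,σ]:
  I: [ 0  0  2  0  0  0]
  M: [ 1  0 -1  1  0  1]
  L: [ 1  1 -2 -3  1  0]
  T: [-2  0  4  0 -1 -2]
  [I]: (-2)·0+(-1)·0+(2)·0 = 0
  [M]: (-2)·1+(-1)·1+(2)·1 = -1
  [L]: (-2)·1+(-1)·-3+(2)·0 = 1
  [T]: (-2)·-2+(-1)·0+(2)·-2 = 0
⇒ M^-1 L

{"I": 0, "M": -1, "L": 1, "T": 0}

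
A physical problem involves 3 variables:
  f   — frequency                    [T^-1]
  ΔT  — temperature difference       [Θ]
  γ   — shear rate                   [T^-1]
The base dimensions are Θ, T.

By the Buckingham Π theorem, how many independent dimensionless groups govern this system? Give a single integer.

Write exponents as rows Θ,T / cols f,ΔT,γ:
  Θ: [ 0  1  0]
  T: [-1  0 -1]
RREF → pivots at {f,ΔT} ⇒ r = 2
3 vars − rank 2 = 1 Π group

1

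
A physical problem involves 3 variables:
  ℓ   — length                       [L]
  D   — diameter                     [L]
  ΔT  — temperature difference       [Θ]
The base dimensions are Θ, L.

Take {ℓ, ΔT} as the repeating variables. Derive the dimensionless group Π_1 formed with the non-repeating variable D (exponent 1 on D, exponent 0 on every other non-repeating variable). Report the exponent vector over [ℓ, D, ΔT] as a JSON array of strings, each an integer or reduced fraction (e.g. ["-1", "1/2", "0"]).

["-1", "1", "0"]

Exponent matrix [Θ,L] × [ℓ,D,ΔT]:
  Θ: [ 0  0  1]
  L: [ 1  1  0]
RREF → pivots at {ℓ,ΔT} ⇒ r = 2
Pivot set = {ℓ,ΔT}, free = {D}
RREF:
  r0: [   1    1    0]
  r1: [   0    0    1]
Fix exponent of D at 1; solve each RREF row for its pivot's exponent:
  r0: exp(ℓ) + (1)·1 = 0 ⇒ exp(ℓ) = -1
  r1: exp(ΔT) + (0)·1 = 0 ⇒ exp(ΔT) = 0
Π_1 = ℓ^-1 · D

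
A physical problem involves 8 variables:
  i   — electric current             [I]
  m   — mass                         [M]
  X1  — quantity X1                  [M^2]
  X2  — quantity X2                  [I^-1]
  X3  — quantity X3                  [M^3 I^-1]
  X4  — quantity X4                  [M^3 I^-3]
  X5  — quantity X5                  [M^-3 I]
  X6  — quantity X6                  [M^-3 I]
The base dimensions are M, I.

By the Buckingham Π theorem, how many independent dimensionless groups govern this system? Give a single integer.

Write exponents as rows M,I / cols i,m,X1,X2,X3,X4,X5,X6:
  M: [ 0  1  2  0  3  3 -3 -3]
  I: [ 1  0  0 -1 -1 -3  1  1]
Echelon form has 2 nonzero rows (pivots: i,m)
8 vars − rank 2 = 6 Π groups

6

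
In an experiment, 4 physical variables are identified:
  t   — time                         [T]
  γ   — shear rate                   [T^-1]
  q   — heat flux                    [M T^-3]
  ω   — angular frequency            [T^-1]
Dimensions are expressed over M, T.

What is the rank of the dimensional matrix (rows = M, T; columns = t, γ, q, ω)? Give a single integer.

2

Dimensional matrix (M×T by t×γ×q×ω):
  M: [ 0  0  1  0]
  T: [ 1 -1 -3 -1]
RREF → pivots at {t,q} ⇒ r = 2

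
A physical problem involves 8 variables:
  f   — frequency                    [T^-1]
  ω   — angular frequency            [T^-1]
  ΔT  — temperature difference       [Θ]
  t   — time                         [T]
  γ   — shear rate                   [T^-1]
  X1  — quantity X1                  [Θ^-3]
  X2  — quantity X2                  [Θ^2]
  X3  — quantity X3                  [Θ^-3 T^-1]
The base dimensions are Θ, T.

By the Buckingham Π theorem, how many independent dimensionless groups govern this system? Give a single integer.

Exponent matrix [Θ,T] × [f,ω,ΔT,t,γ,X1,X2,X3]:
  Θ: [ 0  0  1  0  0 -3  2 -3]
  T: [-1 -1  0  1 -1  0  0 -1]
Echelon form has 2 nonzero rows (pivots: f,ΔT)
n=8, r=2 ⇒ 6 dimensionless groups

6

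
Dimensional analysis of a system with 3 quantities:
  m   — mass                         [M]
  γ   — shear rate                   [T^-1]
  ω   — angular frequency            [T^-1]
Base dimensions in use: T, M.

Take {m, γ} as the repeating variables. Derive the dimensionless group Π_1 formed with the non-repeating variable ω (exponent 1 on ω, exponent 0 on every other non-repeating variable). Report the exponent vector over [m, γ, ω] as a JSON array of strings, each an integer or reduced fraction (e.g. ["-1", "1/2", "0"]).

Dimensional matrix (T×M by m×γ×ω):
  T: [ 0 -1 -1]
  M: [ 1  0  0]
Row reduction gives pivot columns m,γ; rank = 2
Pivot set = {m,γ}, free = {ω}
RREF:
  r0: [   1    0    0]
  r1: [   0    1    1]
Fix exponent of ω at 1; solve each RREF row for its pivot's exponent:
  r0: exp(m) + (0)·1 = 0 ⇒ exp(m) = 0
  r1: exp(γ) + (1)·1 = 0 ⇒ exp(γ) = -1
Π_1 = γ^-1 · ω

["0", "-1", "1"]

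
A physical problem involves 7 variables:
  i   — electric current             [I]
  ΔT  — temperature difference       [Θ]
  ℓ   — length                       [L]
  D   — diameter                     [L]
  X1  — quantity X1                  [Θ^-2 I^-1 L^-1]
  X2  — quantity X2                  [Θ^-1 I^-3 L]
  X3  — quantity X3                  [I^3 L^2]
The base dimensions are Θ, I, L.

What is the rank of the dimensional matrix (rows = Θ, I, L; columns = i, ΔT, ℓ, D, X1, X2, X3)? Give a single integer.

Exponent matrix [Θ,I,L] × [i,ΔT,ℓ,D,X1,X2,X3]:
  Θ: [ 0  1  0  0 -2 -1  0]
  I: [ 1  0  0  0 -1 -3  3]
  L: [ 0  0  1  1 -1  1  2]
Echelon form has 3 nonzero rows (pivots: i,ΔT,ℓ)

3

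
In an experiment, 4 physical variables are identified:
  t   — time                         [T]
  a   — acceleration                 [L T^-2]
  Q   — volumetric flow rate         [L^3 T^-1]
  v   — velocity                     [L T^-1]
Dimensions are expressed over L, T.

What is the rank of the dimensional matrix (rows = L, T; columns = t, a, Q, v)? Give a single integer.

2

Exponent matrix [L,T] × [t,a,Q,v]:
  L: [ 0  1  3  1]
  T: [ 1 -2 -1 -1]
Echelon form has 2 nonzero rows (pivots: t,a)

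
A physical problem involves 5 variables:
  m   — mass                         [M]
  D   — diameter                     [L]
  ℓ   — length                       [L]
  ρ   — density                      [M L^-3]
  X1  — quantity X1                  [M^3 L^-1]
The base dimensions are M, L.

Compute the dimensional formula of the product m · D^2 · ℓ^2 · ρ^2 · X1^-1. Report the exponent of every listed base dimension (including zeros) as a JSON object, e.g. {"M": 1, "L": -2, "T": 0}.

{"M": 0, "L": -1}

Write exponents as rows M,L / cols m,D,ℓ,ρ,X1:
  M: [ 1  0  0  1  3]
  L: [ 0  1  1 -3 -1]
  [M]: (1)·1+(2)·0+(2)·0+(2)·1+(-1)·3 = 0
  [L]: (1)·0+(2)·1+(2)·1+(2)·-3+(-1)·-1 = -1
⇒ L^-1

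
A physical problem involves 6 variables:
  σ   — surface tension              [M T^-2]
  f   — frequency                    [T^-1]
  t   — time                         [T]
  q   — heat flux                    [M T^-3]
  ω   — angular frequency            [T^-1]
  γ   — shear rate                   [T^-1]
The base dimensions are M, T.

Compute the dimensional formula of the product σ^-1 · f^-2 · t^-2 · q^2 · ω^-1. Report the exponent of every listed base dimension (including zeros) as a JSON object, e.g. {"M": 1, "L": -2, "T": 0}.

Dimensional matrix (M×T by σ×f×t×q×ω×γ):
  M: [ 1  0  0  1  0  0]
  T: [-2 -1  1 -3 -1 -1]
  [M]: (-1)·1+(-2)·0+(-2)·0+(2)·1+(-1)·0 = 1
  [T]: (-1)·-2+(-2)·-1+(-2)·1+(2)·-3+(-1)·-1 = -3
⇒ M T^-3

{"M": 1, "T": -3}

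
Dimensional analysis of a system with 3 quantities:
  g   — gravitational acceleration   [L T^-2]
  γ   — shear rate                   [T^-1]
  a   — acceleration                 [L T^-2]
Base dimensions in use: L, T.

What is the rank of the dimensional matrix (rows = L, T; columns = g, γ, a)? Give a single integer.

2

Dimensional matrix (L×T by g×γ×a):
  L: [ 1  0  1]
  T: [-2 -1 -2]
Echelon form has 2 nonzero rows (pivots: g,γ)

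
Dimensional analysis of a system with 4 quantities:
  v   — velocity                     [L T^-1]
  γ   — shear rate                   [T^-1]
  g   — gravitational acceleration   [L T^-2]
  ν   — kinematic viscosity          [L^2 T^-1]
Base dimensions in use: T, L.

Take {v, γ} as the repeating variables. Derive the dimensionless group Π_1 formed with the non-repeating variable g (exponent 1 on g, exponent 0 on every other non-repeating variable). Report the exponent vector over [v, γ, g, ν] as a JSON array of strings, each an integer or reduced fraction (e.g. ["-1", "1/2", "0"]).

["-1", "-1", "1", "0"]

Dimensional matrix (T×L by v×γ×g×ν):
  T: [-1 -1 -2 -1]
  L: [ 1  0  1  2]
Row reduction gives pivot columns v,γ; rank = 2
Repeat: v,γ; free: g,ν
RREF:
  r0: [   1    0    1    2]
  r1: [   0    1    1   -1]
Fix exponent of g at 1, ν at 0; solve each RREF row for its pivot's exponent:
  r0: exp(v) + (1)·1 = 0 ⇒ exp(v) = -1
  r1: exp(γ) + (1)·1 = 0 ⇒ exp(γ) = -1
Π_1 = v^-1 · γ^-1 · g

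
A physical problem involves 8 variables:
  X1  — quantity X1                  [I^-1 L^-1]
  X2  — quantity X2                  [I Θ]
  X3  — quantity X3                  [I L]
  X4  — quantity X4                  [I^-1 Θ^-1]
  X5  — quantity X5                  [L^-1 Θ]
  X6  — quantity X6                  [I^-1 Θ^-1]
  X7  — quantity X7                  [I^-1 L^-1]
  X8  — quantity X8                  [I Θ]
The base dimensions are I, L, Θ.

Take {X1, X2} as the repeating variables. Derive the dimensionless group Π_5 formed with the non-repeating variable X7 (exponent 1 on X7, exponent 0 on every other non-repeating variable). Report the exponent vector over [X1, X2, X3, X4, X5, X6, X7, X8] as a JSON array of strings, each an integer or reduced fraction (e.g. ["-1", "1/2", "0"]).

["-1", "0", "0", "0", "0", "0", "1", "0"]

Write exponents as rows I,L,Θ / cols X1,X2,X3,X4,X5,X6,X7,X8:
  I: [-1  1  1 -1  0 -1 -1  1]
  L: [-1  0  1  0 -1  0 -1  0]
  Θ: [ 0  1  0 -1  1 -1  0  1]
Echelon form has 2 nonzero rows (pivots: X1,X2)
Repeat: X1,X2; free: X3,X4,X5,X6,X7,X8
RREF:
  r0: [   1    0   -1    0    1    0    1    0]
  r1: [   0    1    0   -1    1   -1    0    1]
  r2: [   0    0    0    0    0    0    0    0]
Fix exponent of X7 at 1, X3 at 0, X4 at 0, X5 at 0, X6 at 0, X8 at 0; solve each RREF row for its pivot's exponent:
  r0: exp(X1) + (1)·1 = 0 ⇒ exp(X1) = -1
  r1: exp(X2) + (0)·1 = 0 ⇒ exp(X2) = 0
Π_5 = X1^-1 · X7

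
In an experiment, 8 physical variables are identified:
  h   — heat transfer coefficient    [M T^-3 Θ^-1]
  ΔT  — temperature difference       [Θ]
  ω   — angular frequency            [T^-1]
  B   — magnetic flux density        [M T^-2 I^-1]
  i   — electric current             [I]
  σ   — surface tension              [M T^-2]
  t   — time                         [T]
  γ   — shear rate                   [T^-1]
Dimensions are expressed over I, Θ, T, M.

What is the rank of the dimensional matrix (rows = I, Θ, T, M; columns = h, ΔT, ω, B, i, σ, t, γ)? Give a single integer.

Dimensional matrix (I×Θ×T×M by h×ΔT×ω×B×i×σ×t×γ):
  I: [ 0  0  0 -1  1  0  0  0]
  Θ: [-1  1  0  0  0  0  0  0]
  T: [-3  0 -1 -2  0 -2  1 -1]
  M: [ 1  0  0  1  0  1  0  0]
Echelon form has 4 nonzero rows (pivots: h,ΔT,ω,B)

4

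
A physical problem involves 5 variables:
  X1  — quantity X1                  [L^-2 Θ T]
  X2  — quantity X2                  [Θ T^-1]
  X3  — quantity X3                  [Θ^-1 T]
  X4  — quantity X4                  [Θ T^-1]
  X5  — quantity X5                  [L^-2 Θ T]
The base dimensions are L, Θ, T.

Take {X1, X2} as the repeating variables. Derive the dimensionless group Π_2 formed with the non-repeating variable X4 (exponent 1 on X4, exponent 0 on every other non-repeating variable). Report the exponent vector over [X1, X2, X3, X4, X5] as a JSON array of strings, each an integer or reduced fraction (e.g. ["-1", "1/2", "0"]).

Write exponents as rows L,Θ,T / cols X1,X2,X3,X4,X5:
  L: [-2  0  0  0 -2]
  Θ: [ 1  1 -1  1  1]
  T: [ 1 -1  1 -1  1]
Row reduction gives pivot columns X1,X2; rank = 2
Pivot set = {X1,X2}, free = {X3,X4,X5}
RREF:
  r0: [   1    0    0    0    1]
  r1: [   0    1   -1    1    0]
  r2: [   0    0    0    0    0]
Fix exponent of X4 at 1, X3 at 0, X5 at 0; solve each RREF row for its pivot's exponent:
  r0: exp(X1) + (0)·1 = 0 ⇒ exp(X1) = 0
  r1: exp(X2) + (1)·1 = 0 ⇒ exp(X2) = -1
Π_2 = X2^-1 · X4

["0", "-1", "0", "1", "0"]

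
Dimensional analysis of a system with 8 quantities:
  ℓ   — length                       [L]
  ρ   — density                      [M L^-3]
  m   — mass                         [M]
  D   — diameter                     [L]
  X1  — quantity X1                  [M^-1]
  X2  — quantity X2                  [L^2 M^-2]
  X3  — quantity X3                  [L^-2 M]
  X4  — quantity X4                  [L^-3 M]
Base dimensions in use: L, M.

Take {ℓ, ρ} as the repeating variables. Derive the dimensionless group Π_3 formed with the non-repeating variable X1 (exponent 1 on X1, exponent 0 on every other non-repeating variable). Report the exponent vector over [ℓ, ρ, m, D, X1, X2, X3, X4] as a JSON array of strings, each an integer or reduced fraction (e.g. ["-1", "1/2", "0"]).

Exponent matrix [L,M] × [ℓ,ρ,m,D,X1,X2,X3,X4]:
  L: [ 1 -3  0  1  0  2 -2 -3]
  M: [ 0  1  1  0 -1 -2  1  1]
Echelon form has 2 nonzero rows (pivots: ℓ,ρ)
Repeat: ℓ,ρ; free: m,D,X1,X2,X3,X4
RREF:
  r0: [   1    0    3    1   -3   -4    1    0]
  r1: [   0    1    1    0   -1   -2    1    1]
Fix exponent of X1 at 1, m at 0, D at 0, X2 at 0, X3 at 0, X4 at 0; solve each RREF row for its pivot's exponent:
  r0: exp(ℓ) + (-3)·1 = 0 ⇒ exp(ℓ) = 3
  r1: exp(ρ) + (-1)·1 = 0 ⇒ exp(ρ) = 1
Π_3 = ℓ^3 · ρ · X1

["3", "1", "0", "0", "1", "0", "0", "0"]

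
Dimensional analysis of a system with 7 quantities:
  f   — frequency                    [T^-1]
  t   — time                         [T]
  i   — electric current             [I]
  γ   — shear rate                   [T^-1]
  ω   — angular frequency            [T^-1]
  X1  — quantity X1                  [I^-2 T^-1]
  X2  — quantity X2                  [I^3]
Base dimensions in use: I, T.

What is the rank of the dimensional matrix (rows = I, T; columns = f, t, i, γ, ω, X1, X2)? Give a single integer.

2

Exponent matrix [I,T] × [f,t,i,γ,ω,X1,X2]:
  I: [ 0  0  1  0  0 -2  3]
  T: [-1  1  0 -1 -1 -1  0]
Row reduction gives pivot columns f,i; rank = 2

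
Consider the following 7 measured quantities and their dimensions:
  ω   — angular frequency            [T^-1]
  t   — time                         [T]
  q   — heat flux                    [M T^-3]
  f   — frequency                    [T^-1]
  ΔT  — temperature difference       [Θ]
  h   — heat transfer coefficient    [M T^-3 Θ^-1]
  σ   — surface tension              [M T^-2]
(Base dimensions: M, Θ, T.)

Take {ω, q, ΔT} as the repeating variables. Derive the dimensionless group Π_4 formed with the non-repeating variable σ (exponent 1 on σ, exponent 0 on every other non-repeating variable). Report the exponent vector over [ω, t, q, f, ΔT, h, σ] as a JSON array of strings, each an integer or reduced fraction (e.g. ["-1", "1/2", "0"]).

Write exponents as rows M,Θ,T / cols ω,t,q,f,ΔT,h,σ:
  M: [ 0  0  1  0  0  1  1]
  Θ: [ 0  0  0  0  1 -1  0]
  T: [-1  1 -3 -1  0 -3 -2]
Echelon form has 3 nonzero rows (pivots: ω,q,ΔT)
Repeat: ω,q,ΔT; free: t,f,h,σ
RREF:
  r0: [   1   -1    0    1    0    0   -1]
  r1: [   0    0    1    0    0    1    1]
  r2: [   0    0    0    0    1   -1    0]
Fix exponent of σ at 1, t at 0, f at 0, h at 0; solve each RREF row for its pivot's exponent:
  r0: exp(ω) + (-1)·1 = 0 ⇒ exp(ω) = 1
  r1: exp(q) + (1)·1 = 0 ⇒ exp(q) = -1
  r2: exp(ΔT) + (0)·1 = 0 ⇒ exp(ΔT) = 0
Π_4 = ω · q^-1 · σ

["1", "0", "-1", "0", "0", "0", "1"]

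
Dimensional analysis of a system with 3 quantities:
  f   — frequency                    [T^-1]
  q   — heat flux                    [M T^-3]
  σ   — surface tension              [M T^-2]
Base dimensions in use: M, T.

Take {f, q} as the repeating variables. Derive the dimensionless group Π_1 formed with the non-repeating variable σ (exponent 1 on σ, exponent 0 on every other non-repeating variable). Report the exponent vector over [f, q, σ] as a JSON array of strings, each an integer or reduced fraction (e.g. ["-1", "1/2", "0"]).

["1", "-1", "1"]

Write exponents as rows M,T / cols f,q,σ:
  M: [ 0  1  1]
  T: [-1 -3 -2]
Echelon form has 2 nonzero rows (pivots: f,q)
Pivot set = {f,q}, free = {σ}
RREF:
  r0: [   1    0   -1]
  r1: [   0    1    1]
Fix exponent of σ at 1; solve each RREF row for its pivot's exponent:
  r0: exp(f) + (-1)·1 = 0 ⇒ exp(f) = 1
  r1: exp(q) + (1)·1 = 0 ⇒ exp(q) = -1
Π_1 = f · q^-1 · σ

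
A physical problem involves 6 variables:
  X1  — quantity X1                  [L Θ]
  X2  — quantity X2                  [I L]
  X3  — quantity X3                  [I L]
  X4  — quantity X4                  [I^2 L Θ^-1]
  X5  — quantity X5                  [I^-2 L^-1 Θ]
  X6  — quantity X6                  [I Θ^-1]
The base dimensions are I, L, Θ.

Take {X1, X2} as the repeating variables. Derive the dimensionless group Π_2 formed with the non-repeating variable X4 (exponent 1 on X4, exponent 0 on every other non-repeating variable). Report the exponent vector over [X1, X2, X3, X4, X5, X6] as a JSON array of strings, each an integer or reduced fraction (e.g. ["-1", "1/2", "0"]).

["1", "-2", "0", "1", "0", "0"]

Dimensional matrix (I×L×Θ by X1×X2×X3×X4×X5×X6):
  I: [ 0  1  1  2 -2  1]
  L: [ 1  1  1  1 -1  0]
  Θ: [ 1  0  0 -1  1 -1]
Echelon form has 2 nonzero rows (pivots: X1,X2)
Pivot set = {X1,X2}, free = {X3,X4,X5,X6}
RREF:
  r0: [   1    0    0   -1    1   -1]
  r1: [   0    1    1    2   -2    1]
  r2: [   0    0    0    0    0    0]
Fix exponent of X4 at 1, X3 at 0, X5 at 0, X6 at 0; solve each RREF row for its pivot's exponent:
  r0: exp(X1) + (-1)·1 = 0 ⇒ exp(X1) = 1
  r1: exp(X2) + (2)·1 = 0 ⇒ exp(X2) = -2
Π_2 = X1 · X2^-2 · X4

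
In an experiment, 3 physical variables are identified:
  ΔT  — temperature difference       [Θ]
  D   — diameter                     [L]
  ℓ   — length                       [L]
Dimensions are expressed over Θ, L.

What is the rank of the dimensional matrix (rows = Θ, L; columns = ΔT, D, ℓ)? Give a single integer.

2

Write exponents as rows Θ,L / cols ΔT,D,ℓ:
  Θ: [ 1  0  0]
  L: [ 0  1  1]
RREF → pivots at {ΔT,D} ⇒ r = 2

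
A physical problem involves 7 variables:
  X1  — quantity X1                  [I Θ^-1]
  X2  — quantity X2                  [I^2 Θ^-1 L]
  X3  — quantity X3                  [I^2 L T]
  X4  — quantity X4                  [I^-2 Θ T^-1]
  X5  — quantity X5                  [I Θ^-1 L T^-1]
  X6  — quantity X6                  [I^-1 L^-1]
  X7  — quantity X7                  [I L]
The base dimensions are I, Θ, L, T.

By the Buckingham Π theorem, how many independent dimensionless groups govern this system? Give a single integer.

Write exponents as rows I,Θ,L,T / cols X1,X2,X3,X4,X5,X6,X7:
  I: [ 1  2  2 -2  1 -1  1]
  Θ: [-1 -1  0  1 -1  0  0]
  L: [ 0  1  1  0  1 -1  1]
  T: [ 0  0  1 -1 -1  0  0]
Row reduction gives pivot columns X1,X2,X3; rank = 3
7 vars − rank 3 = 4 Π groups

4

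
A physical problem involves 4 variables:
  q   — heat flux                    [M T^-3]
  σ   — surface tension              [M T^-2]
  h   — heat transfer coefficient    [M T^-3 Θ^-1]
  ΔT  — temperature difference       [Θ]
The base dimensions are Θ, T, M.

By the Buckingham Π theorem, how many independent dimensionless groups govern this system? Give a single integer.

Write exponents as rows Θ,T,M / cols q,σ,h,ΔT:
  Θ: [ 0  0 -1  1]
  T: [-3 -2 -3  0]
  M: [ 1  1  1  0]
Echelon form has 3 nonzero rows (pivots: q,σ,h)
Π count = n − r = 4 − 3 = 1

1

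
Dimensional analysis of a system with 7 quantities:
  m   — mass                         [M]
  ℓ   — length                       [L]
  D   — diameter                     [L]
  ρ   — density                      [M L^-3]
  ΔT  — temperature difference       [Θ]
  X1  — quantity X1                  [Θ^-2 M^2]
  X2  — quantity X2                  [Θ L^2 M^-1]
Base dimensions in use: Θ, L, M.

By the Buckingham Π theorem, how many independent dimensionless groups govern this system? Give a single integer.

Write exponents as rows Θ,L,M / cols m,ℓ,D,ρ,ΔT,X1,X2:
  Θ: [ 0  0  0  0  1 -2  1]
  L: [ 0  1  1 -3  0  0  2]
  M: [ 1  0  0  1  0  2 -1]
RREF → pivots at {m,ℓ,ΔT} ⇒ r = 3
7 vars − rank 3 = 4 Π groups

4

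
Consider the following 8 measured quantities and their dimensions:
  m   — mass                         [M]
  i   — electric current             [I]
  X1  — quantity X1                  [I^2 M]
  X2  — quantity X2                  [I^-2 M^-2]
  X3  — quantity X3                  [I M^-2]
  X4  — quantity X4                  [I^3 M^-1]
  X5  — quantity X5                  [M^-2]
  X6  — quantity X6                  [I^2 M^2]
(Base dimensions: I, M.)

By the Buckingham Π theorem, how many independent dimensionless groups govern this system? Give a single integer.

Exponent matrix [I,M] × [m,i,X1,X2,X3,X4,X5,X6]:
  I: [ 0  1  2 -2  1  3  0  2]
  M: [ 1  0  1 -2 -2 -1 -2  2]
Echelon form has 2 nonzero rows (pivots: m,i)
8 vars − rank 2 = 6 Π groups

6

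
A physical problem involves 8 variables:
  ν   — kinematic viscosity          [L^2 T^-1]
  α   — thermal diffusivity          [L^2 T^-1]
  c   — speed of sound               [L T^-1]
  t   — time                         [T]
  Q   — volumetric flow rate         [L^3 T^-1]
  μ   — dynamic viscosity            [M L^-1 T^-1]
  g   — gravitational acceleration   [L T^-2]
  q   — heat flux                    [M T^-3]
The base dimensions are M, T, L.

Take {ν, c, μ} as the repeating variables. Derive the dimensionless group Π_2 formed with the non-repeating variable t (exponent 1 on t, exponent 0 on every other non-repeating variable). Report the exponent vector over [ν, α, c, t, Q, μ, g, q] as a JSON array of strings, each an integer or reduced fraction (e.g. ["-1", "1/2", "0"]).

["-1", "0", "2", "1", "0", "0", "0", "0"]

Exponent matrix [M,T,L] × [ν,α,c,t,Q,μ,g,q]:
  M: [ 0  0  0  0  0  1  0  1]
  T: [-1 -1 -1  1 -1 -1 -2 -3]
  L: [ 2  2  1  0  3 -1  1  0]
RREF → pivots at {ν,c,μ} ⇒ r = 3
Repeat: ν,c,μ; free: α,t,Q,g,q
RREF:
  r0: [   1    1    0    1    2    0   -1   -1]
  r1: [   0    0    1   -2   -1    0    3    3]
  r2: [   0    0    0    0    0    1    0    1]
Fix exponent of t at 1, α at 0, Q at 0, g at 0, q at 0; solve each RREF row for its pivot's exponent:
  r0: exp(ν) + (1)·1 = 0 ⇒ exp(ν) = -1
  r1: exp(c) + (-2)·1 = 0 ⇒ exp(c) = 2
  r2: exp(μ) + (0)·1 = 0 ⇒ exp(μ) = 0
Π_2 = ν^-1 · c^2 · t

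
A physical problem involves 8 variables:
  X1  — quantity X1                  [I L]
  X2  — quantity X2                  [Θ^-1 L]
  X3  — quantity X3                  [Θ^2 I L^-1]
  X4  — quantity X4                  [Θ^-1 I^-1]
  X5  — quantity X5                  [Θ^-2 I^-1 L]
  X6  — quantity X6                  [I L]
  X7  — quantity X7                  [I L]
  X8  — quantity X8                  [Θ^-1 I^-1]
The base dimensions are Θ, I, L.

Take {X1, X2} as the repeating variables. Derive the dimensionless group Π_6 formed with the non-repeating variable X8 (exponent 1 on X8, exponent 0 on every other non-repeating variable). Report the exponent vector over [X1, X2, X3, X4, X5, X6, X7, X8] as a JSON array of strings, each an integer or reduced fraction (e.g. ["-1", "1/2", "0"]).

Exponent matrix [Θ,I,L] × [X1,X2,X3,X4,X5,X6,X7,X8]:
  Θ: [ 0 -1  2 -1 -2  0  0 -1]
  I: [ 1  0  1 -1 -1  1  1 -1]
  L: [ 1  1 -1  0  1  1  1  0]
Row reduction gives pivot columns X1,X2; rank = 2
Repeat: X1,X2; free: X3,X4,X5,X6,X7,X8
RREF:
  r0: [   1    0    1   -1   -1    1    1   -1]
  r1: [   0    1   -2    1    2    0    0    1]
  r2: [   0    0    0    0    0    0    0    0]
Fix exponent of X8 at 1, X3 at 0, X4 at 0, X5 at 0, X6 at 0, X7 at 0; solve each RREF row for its pivot's exponent:
  r0: exp(X1) + (-1)·1 = 0 ⇒ exp(X1) = 1
  r1: exp(X2) + (1)·1 = 0 ⇒ exp(X2) = -1
Π_6 = X1 · X2^-1 · X8

["1", "-1", "0", "0", "0", "0", "0", "1"]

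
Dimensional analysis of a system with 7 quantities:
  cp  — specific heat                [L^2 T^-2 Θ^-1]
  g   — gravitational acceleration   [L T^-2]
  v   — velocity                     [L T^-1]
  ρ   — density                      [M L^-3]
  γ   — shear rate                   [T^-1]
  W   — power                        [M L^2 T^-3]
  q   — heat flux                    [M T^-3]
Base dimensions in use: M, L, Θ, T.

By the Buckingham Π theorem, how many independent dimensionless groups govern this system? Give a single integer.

Dimensional matrix (M×L×Θ×T by cp×g×v×ρ×γ×W×q):
  M: [ 0  0  0  1  0  1  1]
  L: [ 2  1  1 -3  0  2  0]
  Θ: [-1  0  0  0  0  0  0]
  T: [-2 -2 -1  0 -1 -3 -3]
Echelon form has 4 nonzero rows (pivots: cp,g,v,ρ)
7 vars − rank 4 = 3 Π groups

3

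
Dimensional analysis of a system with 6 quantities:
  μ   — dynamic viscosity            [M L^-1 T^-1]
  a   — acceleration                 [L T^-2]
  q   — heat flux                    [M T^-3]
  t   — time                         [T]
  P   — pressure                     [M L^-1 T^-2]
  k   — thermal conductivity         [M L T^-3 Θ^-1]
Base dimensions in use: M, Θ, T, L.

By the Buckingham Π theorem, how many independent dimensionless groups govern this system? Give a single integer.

Exponent matrix [M,Θ,T,L] × [μ,a,q,t,P,k]:
  M: [ 1  0  1  0  1  1]
  Θ: [ 0  0  0  0  0 -1]
  T: [-1 -2 -3  1 -2 -3]
  L: [-1  1  0  0 -1  1]
Row reduction gives pivot columns μ,a,t,k; rank = 4
n=6, r=4 ⇒ 2 dimensionless groups

2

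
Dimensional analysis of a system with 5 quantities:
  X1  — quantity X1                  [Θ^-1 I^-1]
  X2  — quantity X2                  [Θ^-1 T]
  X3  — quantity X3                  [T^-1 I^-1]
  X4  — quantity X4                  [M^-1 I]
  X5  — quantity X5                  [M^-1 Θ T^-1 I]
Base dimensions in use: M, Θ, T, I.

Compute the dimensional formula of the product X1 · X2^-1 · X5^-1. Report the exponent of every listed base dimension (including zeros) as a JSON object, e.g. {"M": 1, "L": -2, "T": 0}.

Exponent matrix [M,Θ,T,I] × [X1,X2,X3,X4,X5]:
  M: [ 0  0  0 -1 -1]
  Θ: [-1 -1  0  0  1]
  T: [ 0  1 -1  0 -1]
  I: [-1  0 -1  1  1]
  [M]: (1)·0+(-1)·0+(-1)·-1 = 1
  [Θ]: (1)·-1+(-1)·-1+(-1)·1 = -1
  [T]: (1)·0+(-1)·1+(-1)·-1 = 0
  [I]: (1)·-1+(-1)·0+(-1)·1 = -2
⇒ M Θ^-1 I^-2

{"M": 1, "Θ": -1, "T": 0, "I": -2}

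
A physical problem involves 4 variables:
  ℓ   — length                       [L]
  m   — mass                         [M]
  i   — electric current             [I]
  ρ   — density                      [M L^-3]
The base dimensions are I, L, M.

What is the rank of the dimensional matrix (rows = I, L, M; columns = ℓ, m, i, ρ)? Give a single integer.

Dimensional matrix (I×L×M by ℓ×m×i×ρ):
  I: [ 0  0  1  0]
  L: [ 1  0  0 -3]
  M: [ 0  1  0  1]
RREF → pivots at {ℓ,m,i} ⇒ r = 3

3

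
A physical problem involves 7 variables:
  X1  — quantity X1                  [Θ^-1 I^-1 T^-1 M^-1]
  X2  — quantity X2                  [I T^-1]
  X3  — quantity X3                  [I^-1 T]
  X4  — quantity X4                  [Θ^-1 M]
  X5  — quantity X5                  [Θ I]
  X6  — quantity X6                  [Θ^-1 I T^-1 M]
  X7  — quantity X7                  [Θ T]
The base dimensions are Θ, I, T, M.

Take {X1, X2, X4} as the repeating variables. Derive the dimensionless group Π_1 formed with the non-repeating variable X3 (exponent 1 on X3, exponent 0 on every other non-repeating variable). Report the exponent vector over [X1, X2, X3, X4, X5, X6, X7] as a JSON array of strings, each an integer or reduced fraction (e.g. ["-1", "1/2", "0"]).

Write exponents as rows Θ,I,T,M / cols X1,X2,X3,X4,X5,X6,X7:
  Θ: [-1  0  0 -1  1 -1  1]
  I: [-1  1 -1  0  1  1  0]
  T: [-1 -1  1  0  0 -1  1]
  M: [-1  0  0  1  0  1  0]
Row reduction gives pivot columns X1,X2,X4; rank = 3
Pivot set = {X1,X2,X4}, free = {X3,X5,X6,X7}
RREF:
  r0: [   1    0    0    0 -1/2    0 -1/2]
  r1: [   0    1   -1    0  1/2    1 -1/2]
  r2: [   0    0    0    1 -1/2    1 -1/2]
  r3: [   0    0    0    0    0    0    0]
Fix exponent of X3 at 1, X5 at 0, X6 at 0, X7 at 0; solve each RREF row for its pivot's exponent:
  r0: exp(X1) + (0)·1 = 0 ⇒ exp(X1) = 0
  r1: exp(X2) + (-1)·1 = 0 ⇒ exp(X2) = 1
  r2: exp(X4) + (0)·1 = 0 ⇒ exp(X4) = 0
Π_1 = X2 · X3

["0", "1", "1", "0", "0", "0", "0"]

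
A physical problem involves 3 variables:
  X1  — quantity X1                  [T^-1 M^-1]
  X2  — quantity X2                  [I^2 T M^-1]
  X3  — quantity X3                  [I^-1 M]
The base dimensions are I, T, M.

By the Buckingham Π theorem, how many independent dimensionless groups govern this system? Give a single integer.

1

Write exponents as rows I,T,M / cols X1,X2,X3:
  I: [ 0  2 -1]
  T: [-1  1  0]
  M: [-1 -1  1]
Row reduction gives pivot columns X1,X2; rank = 2
3 vars − rank 2 = 1 Π group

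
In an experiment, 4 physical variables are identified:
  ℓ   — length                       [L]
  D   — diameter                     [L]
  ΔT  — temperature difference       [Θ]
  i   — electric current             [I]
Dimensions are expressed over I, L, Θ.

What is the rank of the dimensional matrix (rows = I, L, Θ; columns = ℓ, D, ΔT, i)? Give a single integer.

Write exponents as rows I,L,Θ / cols ℓ,D,ΔT,i:
  I: [ 0  0  0  1]
  L: [ 1  1  0  0]
  Θ: [ 0  0  1  0]
Row reduction gives pivot columns ℓ,ΔT,i; rank = 3

3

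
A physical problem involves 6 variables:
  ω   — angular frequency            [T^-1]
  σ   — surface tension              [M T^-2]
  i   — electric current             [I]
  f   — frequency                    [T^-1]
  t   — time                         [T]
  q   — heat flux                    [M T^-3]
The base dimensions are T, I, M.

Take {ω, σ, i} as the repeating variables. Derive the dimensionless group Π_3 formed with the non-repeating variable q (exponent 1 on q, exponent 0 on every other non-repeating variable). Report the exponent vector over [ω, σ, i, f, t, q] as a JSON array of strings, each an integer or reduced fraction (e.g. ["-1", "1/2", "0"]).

["-1", "-1", "0", "0", "0", "1"]

Exponent matrix [T,I,M] × [ω,σ,i,f,t,q]:
  T: [-1 -2  0 -1  1 -3]
  I: [ 0  0  1  0  0  0]
  M: [ 0  1  0  0  0  1]
Echelon form has 3 nonzero rows (pivots: ω,σ,i)
Repeat: ω,σ,i; free: f,t,q
RREF:
  r0: [   1    0    0    1   -1    1]
  r1: [   0    1    0    0    0    1]
  r2: [   0    0    1    0    0    0]
Fix exponent of q at 1, f at 0, t at 0; solve each RREF row for its pivot's exponent:
  r0: exp(ω) + (1)·1 = 0 ⇒ exp(ω) = -1
  r1: exp(σ) + (1)·1 = 0 ⇒ exp(σ) = -1
  r2: exp(i) + (0)·1 = 0 ⇒ exp(i) = 0
Π_3 = ω^-1 · σ^-1 · q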